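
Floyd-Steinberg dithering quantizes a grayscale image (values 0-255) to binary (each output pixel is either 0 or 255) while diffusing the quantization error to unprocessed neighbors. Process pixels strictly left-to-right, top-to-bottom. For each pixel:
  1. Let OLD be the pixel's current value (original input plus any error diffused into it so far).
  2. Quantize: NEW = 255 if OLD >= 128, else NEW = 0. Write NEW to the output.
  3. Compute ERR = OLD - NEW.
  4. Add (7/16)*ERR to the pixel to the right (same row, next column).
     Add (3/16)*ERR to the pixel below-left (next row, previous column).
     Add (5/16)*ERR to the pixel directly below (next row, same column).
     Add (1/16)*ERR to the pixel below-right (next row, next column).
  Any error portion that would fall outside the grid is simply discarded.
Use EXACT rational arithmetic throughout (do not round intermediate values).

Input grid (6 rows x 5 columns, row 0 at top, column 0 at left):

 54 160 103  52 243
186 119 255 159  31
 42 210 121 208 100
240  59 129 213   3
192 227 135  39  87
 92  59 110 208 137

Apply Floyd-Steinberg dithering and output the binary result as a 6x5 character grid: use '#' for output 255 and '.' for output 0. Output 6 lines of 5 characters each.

(0,0): OLD=54 → NEW=0, ERR=54
(0,1): OLD=1469/8 → NEW=255, ERR=-571/8
(0,2): OLD=9187/128 → NEW=0, ERR=9187/128
(0,3): OLD=170805/2048 → NEW=0, ERR=170805/2048
(0,4): OLD=9158259/32768 → NEW=255, ERR=802419/32768
(1,0): OLD=24255/128 → NEW=255, ERR=-8385/128
(1,1): OLD=86905/1024 → NEW=0, ERR=86905/1024
(1,2): OLD=10673709/32768 → NEW=255, ERR=2317869/32768
(1,3): OLD=29502601/131072 → NEW=255, ERR=-3920759/131072
(1,4): OLD=64546299/2097152 → NEW=0, ERR=64546299/2097152
(2,0): OLD=613443/16384 → NEW=0, ERR=613443/16384
(2,1): OLD=137400529/524288 → NEW=255, ERR=3707089/524288
(2,2): OLD=1223846963/8388608 → NEW=255, ERR=-915248077/8388608
(2,3): OLD=21623838057/134217728 → NEW=255, ERR=-12601682583/134217728
(2,4): OLD=143176545183/2147483648 → NEW=0, ERR=143176545183/2147483648
(3,0): OLD=2122538067/8388608 → NEW=255, ERR=-16556973/8388608
(3,1): OLD=2833926423/67108864 → NEW=0, ERR=2833926423/67108864
(3,2): OLD=206624481389/2147483648 → NEW=0, ERR=206624481389/2147483648
(3,3): OLD=994010895413/4294967296 → NEW=255, ERR=-101205765067/4294967296
(3,4): OLD=526229683913/68719476736 → NEW=0, ERR=526229683913/68719476736
(4,0): OLD=213997930557/1073741824 → NEW=255, ERR=-59806234563/1073741824
(4,1): OLD=8031436412413/34359738368 → NEW=255, ERR=-730296871427/34359738368
(4,2): OLD=84656947252979/549755813888 → NEW=255, ERR=-55530785288461/549755813888
(4,3): OLD=-44914179146499/8796093022208 → NEW=0, ERR=-44914179146499/8796093022208
(4,4): OLD=12059279823735147/140737488355328 → NEW=0, ERR=12059279823735147/140737488355328
(5,0): OLD=38817646733335/549755813888 → NEW=0, ERR=38817646733335/549755813888
(5,1): OLD=267528058883909/4398046511104 → NEW=0, ERR=267528058883909/4398046511104
(5,2): OLD=14462355183859117/140737488355328 → NEW=0, ERR=14462355183859117/140737488355328
(5,3): OLD=146994917909796227/562949953421312 → NEW=255, ERR=3442679787361667/562949953421312
(5,4): OLD=1496396145420374577/9007199254740992 → NEW=255, ERR=-800439664538578383/9007199254740992
Row 0: .#..#
Row 1: #.##.
Row 2: .###.
Row 3: #..#.
Row 4: ###..
Row 5: ...##

Answer: .#..#
#.##.
.###.
#..#.
###..
...##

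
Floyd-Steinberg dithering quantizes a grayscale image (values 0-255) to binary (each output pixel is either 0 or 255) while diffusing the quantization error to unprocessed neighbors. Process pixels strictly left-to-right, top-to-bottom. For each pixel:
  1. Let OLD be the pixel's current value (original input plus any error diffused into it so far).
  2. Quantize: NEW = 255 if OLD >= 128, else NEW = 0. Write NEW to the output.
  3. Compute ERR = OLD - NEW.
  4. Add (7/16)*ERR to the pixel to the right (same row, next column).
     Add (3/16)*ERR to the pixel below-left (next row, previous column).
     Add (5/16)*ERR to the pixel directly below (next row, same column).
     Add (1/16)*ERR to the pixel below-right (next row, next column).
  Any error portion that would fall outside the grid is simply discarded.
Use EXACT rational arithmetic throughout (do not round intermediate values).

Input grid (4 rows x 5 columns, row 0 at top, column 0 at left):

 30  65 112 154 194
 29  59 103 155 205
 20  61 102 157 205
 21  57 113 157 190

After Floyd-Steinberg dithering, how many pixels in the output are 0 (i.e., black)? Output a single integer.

(0,0): OLD=30 → NEW=0, ERR=30
(0,1): OLD=625/8 → NEW=0, ERR=625/8
(0,2): OLD=18711/128 → NEW=255, ERR=-13929/128
(0,3): OLD=217889/2048 → NEW=0, ERR=217889/2048
(0,4): OLD=7882215/32768 → NEW=255, ERR=-473625/32768
(1,0): OLD=6787/128 → NEW=0, ERR=6787/128
(1,1): OLD=90197/1024 → NEW=0, ERR=90197/1024
(1,2): OLD=4337209/32768 → NEW=255, ERR=-4018631/32768
(1,3): OLD=16394661/131072 → NEW=0, ERR=16394661/131072
(1,4): OLD=549151183/2097152 → NEW=255, ERR=14377423/2097152
(2,0): OLD=869751/16384 → NEW=0, ERR=869751/16384
(2,1): OLD=48271181/524288 → NEW=0, ERR=48271181/524288
(2,2): OLD=1114962599/8388608 → NEW=255, ERR=-1024132441/8388608
(2,3): OLD=18293307269/134217728 → NEW=255, ERR=-15932213371/134217728
(2,4): OLD=350097562467/2147483648 → NEW=255, ERR=-197510767773/2147483648
(3,0): OLD=460134471/8388608 → NEW=0, ERR=460134471/8388608
(3,1): OLD=6052980731/67108864 → NEW=0, ERR=6052980731/67108864
(3,2): OLD=210037569401/2147483648 → NEW=0, ERR=210037569401/2147483648
(3,3): OLD=591931828961/4294967296 → NEW=255, ERR=-503284831519/4294967296
(3,4): OLD=7048768253605/68719476736 → NEW=0, ERR=7048768253605/68719476736
Output grid:
  Row 0: ..#.#  (3 black, running=3)
  Row 1: ..#.#  (3 black, running=6)
  Row 2: ..###  (2 black, running=8)
  Row 3: ...#.  (4 black, running=12)

Answer: 12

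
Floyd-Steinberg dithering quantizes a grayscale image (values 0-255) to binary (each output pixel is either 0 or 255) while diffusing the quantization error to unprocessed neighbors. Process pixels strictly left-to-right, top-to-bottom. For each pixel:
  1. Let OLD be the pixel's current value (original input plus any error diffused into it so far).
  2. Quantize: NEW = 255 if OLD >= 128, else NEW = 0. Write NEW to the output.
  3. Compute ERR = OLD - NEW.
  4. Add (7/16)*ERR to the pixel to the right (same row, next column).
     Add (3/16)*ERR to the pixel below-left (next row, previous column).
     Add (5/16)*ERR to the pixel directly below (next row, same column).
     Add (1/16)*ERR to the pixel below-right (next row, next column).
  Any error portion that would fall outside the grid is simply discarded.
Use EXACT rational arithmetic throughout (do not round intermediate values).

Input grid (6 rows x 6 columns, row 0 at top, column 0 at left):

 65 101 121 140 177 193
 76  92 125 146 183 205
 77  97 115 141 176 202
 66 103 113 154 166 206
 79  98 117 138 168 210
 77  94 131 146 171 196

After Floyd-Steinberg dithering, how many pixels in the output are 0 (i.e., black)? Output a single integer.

(0,0): OLD=65 → NEW=0, ERR=65
(0,1): OLD=2071/16 → NEW=255, ERR=-2009/16
(0,2): OLD=16913/256 → NEW=0, ERR=16913/256
(0,3): OLD=691831/4096 → NEW=255, ERR=-352649/4096
(0,4): OLD=9131329/65536 → NEW=255, ERR=-7580351/65536
(0,5): OLD=149312711/1048576 → NEW=255, ERR=-118074169/1048576
(1,0): OLD=18629/256 → NEW=0, ERR=18629/256
(1,1): OLD=206947/2048 → NEW=0, ERR=206947/2048
(1,2): OLD=10870047/65536 → NEW=255, ERR=-5841633/65536
(1,3): OLD=16394355/262144 → NEW=0, ERR=16394355/262144
(1,4): OLD=2478343737/16777216 → NEW=255, ERR=-1799846343/16777216
(1,5): OLD=31043840703/268435456 → NEW=0, ERR=31043840703/268435456
(2,0): OLD=3889137/32768 → NEW=0, ERR=3889137/32768
(2,1): OLD=176515435/1048576 → NEW=255, ERR=-90871445/1048576
(2,2): OLD=1128638209/16777216 → NEW=0, ERR=1128638209/16777216
(2,3): OLD=22050531641/134217728 → NEW=255, ERR=-12174988999/134217728
(2,4): OLD=551396032299/4294967296 → NEW=255, ERR=-543820628181/4294967296
(2,5): OLD=12097336495837/68719476736 → NEW=255, ERR=-5426130071843/68719476736
(3,0): OLD=1456943841/16777216 → NEW=0, ERR=1456943841/16777216
(3,1): OLD=17977448013/134217728 → NEW=255, ERR=-16248072627/134217728
(3,2): OLD=62959080119/1073741824 → NEW=0, ERR=62959080119/1073741824
(3,3): OLD=9055124917797/68719476736 → NEW=255, ERR=-8468341649883/68719476736
(3,4): OLD=28611451912069/549755813888 → NEW=0, ERR=28611451912069/549755813888
(3,5): OLD=1725621082678443/8796093022208 → NEW=255, ERR=-517382637984597/8796093022208
(4,0): OLD=179184743951/2147483648 → NEW=0, ERR=179184743951/2147483648
(4,1): OLD=3885945049923/34359738368 → NEW=0, ERR=3885945049923/34359738368
(4,2): OLD=169468958652121/1099511627776 → NEW=255, ERR=-110906506430759/1099511627776
(4,3): OLD=1210047606637725/17592186044416 → NEW=0, ERR=1210047606637725/17592186044416
(4,4): OLD=55063770349507693/281474976710656 → NEW=255, ERR=-16712348711709587/281474976710656
(4,5): OLD=760637322067280859/4503599627370496 → NEW=255, ERR=-387780582912195621/4503599627370496
(5,0): OLD=68323812335225/549755813888 → NEW=0, ERR=68323812335225/549755813888
(5,1): OLD=2990973138466569/17592186044416 → NEW=255, ERR=-1495034302859511/17592186044416
(5,2): OLD=11577604000046195/140737488355328 → NEW=0, ERR=11577604000046195/140737488355328
(5,3): OLD=837886698346354081/4503599627370496 → NEW=255, ERR=-310531206633122399/4503599627370496
(5,4): OLD=994696584459965505/9007199254740992 → NEW=0, ERR=994696584459965505/9007199254740992
(5,5): OLD=30796851966190846453/144115188075855872 → NEW=255, ERR=-5952520993152400907/144115188075855872
Output grid:
  Row 0: .#.###  (2 black, running=2)
  Row 1: ..#.#.  (4 black, running=6)
  Row 2: .#.###  (2 black, running=8)
  Row 3: .#.#.#  (3 black, running=11)
  Row 4: ..#.##  (3 black, running=14)
  Row 5: .#.#.#  (3 black, running=17)

Answer: 17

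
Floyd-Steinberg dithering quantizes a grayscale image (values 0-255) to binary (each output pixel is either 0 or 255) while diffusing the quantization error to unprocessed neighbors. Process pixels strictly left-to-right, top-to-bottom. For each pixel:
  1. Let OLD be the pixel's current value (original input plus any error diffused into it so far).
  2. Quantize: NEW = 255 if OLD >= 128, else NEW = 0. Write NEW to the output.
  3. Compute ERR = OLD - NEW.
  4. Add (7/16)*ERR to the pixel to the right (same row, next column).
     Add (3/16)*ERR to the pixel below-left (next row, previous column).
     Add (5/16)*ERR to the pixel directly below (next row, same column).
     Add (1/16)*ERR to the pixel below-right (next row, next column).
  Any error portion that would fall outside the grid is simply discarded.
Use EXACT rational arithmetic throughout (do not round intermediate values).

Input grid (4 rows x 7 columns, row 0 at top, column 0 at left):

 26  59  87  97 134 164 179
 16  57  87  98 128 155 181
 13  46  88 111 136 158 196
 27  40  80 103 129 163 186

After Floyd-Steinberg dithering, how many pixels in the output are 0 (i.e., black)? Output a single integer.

Answer: 16

Derivation:
(0,0): OLD=26 → NEW=0, ERR=26
(0,1): OLD=563/8 → NEW=0, ERR=563/8
(0,2): OLD=15077/128 → NEW=0, ERR=15077/128
(0,3): OLD=304195/2048 → NEW=255, ERR=-218045/2048
(0,4): OLD=2864597/32768 → NEW=0, ERR=2864597/32768
(0,5): OLD=106035411/524288 → NEW=255, ERR=-27658029/524288
(0,6): OLD=1307954629/8388608 → NEW=255, ERR=-831140411/8388608
(1,0): OLD=4777/128 → NEW=0, ERR=4777/128
(1,1): OLD=121887/1024 → NEW=0, ERR=121887/1024
(1,2): OLD=5253387/32768 → NEW=255, ERR=-3102453/32768
(1,3): OLD=6168239/131072 → NEW=0, ERR=6168239/131072
(1,4): OLD=1336826669/8388608 → NEW=255, ERR=-802268371/8388608
(1,5): OLD=5607571261/67108864 → NEW=0, ERR=5607571261/67108864
(1,6): OLD=196814424819/1073741824 → NEW=255, ERR=-76989740301/1073741824
(2,0): OLD=769733/16384 → NEW=0, ERR=769733/16384
(2,1): OLD=46310983/524288 → NEW=0, ERR=46310983/524288
(2,2): OLD=950603157/8388608 → NEW=0, ERR=950603157/8388608
(2,3): OLD=10162596653/67108864 → NEW=255, ERR=-6950163667/67108864
(2,4): OLD=42633929853/536870912 → NEW=0, ERR=42633929853/536870912
(2,5): OLD=3426240477503/17179869184 → NEW=255, ERR=-954626164417/17179869184
(2,6): OLD=42470045628841/274877906944 → NEW=255, ERR=-27623820641879/274877906944
(3,0): OLD=488582645/8388608 → NEW=0, ERR=488582645/8388608
(3,1): OLD=7869789521/67108864 → NEW=0, ERR=7869789521/67108864
(3,2): OLD=82044656835/536870912 → NEW=255, ERR=-54857425725/536870912
(3,3): OLD=102873781957/2147483648 → NEW=0, ERR=102873781957/2147483648
(3,4): OLD=43398490169845/274877906944 → NEW=255, ERR=-26695376100875/274877906944
(3,5): OLD=196300482804783/2199023255552 → NEW=0, ERR=196300482804783/2199023255552
(3,6): OLD=6691251613435697/35184372088832 → NEW=255, ERR=-2280763269216463/35184372088832
Output grid:
  Row 0: ...#.##  (4 black, running=4)
  Row 1: ..#.#.#  (4 black, running=8)
  Row 2: ...#.##  (4 black, running=12)
  Row 3: ..#.#.#  (4 black, running=16)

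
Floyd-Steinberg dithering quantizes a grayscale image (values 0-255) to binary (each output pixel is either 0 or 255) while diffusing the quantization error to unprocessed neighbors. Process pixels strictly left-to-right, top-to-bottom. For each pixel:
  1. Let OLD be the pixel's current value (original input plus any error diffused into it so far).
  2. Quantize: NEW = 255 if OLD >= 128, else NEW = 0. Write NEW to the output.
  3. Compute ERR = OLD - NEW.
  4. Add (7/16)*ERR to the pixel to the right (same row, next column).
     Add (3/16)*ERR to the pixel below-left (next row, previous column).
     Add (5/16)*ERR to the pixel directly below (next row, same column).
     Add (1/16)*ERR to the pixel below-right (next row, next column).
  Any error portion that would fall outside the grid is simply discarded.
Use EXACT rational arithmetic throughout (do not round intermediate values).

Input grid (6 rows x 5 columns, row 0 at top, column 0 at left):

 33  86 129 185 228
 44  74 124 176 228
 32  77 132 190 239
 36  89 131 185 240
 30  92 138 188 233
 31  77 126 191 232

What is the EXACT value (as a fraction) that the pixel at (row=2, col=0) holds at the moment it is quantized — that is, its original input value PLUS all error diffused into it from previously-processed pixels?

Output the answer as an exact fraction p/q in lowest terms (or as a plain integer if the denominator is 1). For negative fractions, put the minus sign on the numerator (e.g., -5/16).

Answer: 2559825/32768

Derivation:
(0,0): OLD=33 → NEW=0, ERR=33
(0,1): OLD=1607/16 → NEW=0, ERR=1607/16
(0,2): OLD=44273/256 → NEW=255, ERR=-21007/256
(0,3): OLD=610711/4096 → NEW=255, ERR=-433769/4096
(0,4): OLD=11905825/65536 → NEW=255, ERR=-4805855/65536
(1,0): OLD=18725/256 → NEW=0, ERR=18725/256
(1,1): OLD=254083/2048 → NEW=0, ERR=254083/2048
(1,2): OLD=9113151/65536 → NEW=255, ERR=-7598529/65536
(1,3): OLD=19215699/262144 → NEW=0, ERR=19215699/262144
(1,4): OLD=966932889/4194304 → NEW=255, ERR=-102614631/4194304
(2,0): OLD=2559825/32768 → NEW=0, ERR=2559825/32768
Target (2,0): original=32, with diffused error = 2559825/32768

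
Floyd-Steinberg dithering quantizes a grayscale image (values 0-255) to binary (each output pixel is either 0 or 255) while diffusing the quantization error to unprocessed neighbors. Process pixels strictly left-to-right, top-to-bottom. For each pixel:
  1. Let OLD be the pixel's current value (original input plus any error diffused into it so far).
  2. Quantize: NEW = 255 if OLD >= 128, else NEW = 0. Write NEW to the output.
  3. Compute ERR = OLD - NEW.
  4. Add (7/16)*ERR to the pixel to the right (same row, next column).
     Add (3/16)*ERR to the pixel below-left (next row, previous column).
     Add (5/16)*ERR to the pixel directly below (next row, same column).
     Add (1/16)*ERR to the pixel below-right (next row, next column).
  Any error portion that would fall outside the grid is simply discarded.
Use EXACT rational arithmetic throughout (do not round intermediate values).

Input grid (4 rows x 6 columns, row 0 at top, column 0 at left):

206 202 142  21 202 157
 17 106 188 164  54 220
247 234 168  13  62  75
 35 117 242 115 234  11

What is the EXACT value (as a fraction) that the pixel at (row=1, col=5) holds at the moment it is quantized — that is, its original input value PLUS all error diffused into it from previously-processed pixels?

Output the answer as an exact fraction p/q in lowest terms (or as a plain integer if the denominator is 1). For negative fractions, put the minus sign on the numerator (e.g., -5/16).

(0,0): OLD=206 → NEW=255, ERR=-49
(0,1): OLD=2889/16 → NEW=255, ERR=-1191/16
(0,2): OLD=28015/256 → NEW=0, ERR=28015/256
(0,3): OLD=282121/4096 → NEW=0, ERR=282121/4096
(0,4): OLD=15213119/65536 → NEW=255, ERR=-1498561/65536
(0,5): OLD=154136505/1048576 → NEW=255, ERR=-113250375/1048576
(1,0): OLD=-3141/256 → NEW=0, ERR=-3141/256
(1,1): OLD=194205/2048 → NEW=0, ERR=194205/2048
(1,2): OLD=17822305/65536 → NEW=255, ERR=1110625/65536
(1,3): OLD=51246669/262144 → NEW=255, ERR=-15600051/262144
(1,4): OLD=81755207/16777216 → NEW=0, ERR=81755207/16777216
(1,5): OLD=50184425153/268435456 → NEW=255, ERR=-18266616127/268435456
Target (1,5): original=220, with diffused error = 50184425153/268435456

Answer: 50184425153/268435456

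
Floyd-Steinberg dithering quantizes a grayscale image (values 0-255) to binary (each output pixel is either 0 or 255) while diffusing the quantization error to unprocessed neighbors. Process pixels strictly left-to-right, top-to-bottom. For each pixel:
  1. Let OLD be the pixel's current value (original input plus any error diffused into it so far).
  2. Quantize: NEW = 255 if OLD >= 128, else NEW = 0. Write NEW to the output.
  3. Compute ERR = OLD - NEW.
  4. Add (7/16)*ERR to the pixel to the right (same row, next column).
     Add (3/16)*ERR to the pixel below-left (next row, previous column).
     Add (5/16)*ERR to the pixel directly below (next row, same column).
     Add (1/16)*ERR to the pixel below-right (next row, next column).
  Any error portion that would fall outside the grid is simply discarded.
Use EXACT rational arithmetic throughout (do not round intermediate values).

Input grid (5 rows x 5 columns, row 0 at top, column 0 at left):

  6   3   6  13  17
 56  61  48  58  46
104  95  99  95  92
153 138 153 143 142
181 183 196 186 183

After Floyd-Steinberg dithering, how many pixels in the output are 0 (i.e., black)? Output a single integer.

(0,0): OLD=6 → NEW=0, ERR=6
(0,1): OLD=45/8 → NEW=0, ERR=45/8
(0,2): OLD=1083/128 → NEW=0, ERR=1083/128
(0,3): OLD=34205/2048 → NEW=0, ERR=34205/2048
(0,4): OLD=796491/32768 → NEW=0, ERR=796491/32768
(1,0): OLD=7543/128 → NEW=0, ERR=7543/128
(1,1): OLD=92673/1024 → NEW=0, ERR=92673/1024
(1,2): OLD=3071061/32768 → NEW=0, ERR=3071061/32768
(1,3): OLD=14327313/131072 → NEW=0, ERR=14327313/131072
(1,4): OLD=214879123/2097152 → NEW=0, ERR=214879123/2097152
(2,0): OLD=2283675/16384 → NEW=255, ERR=-1894245/16384
(2,1): OLD=49259801/524288 → NEW=0, ERR=49259801/524288
(2,2): OLD=1640352011/8388608 → NEW=255, ERR=-498743029/8388608
(2,3): OLD=17208964209/134217728 → NEW=255, ERR=-17016556431/134217728
(2,4): OLD=161885088471/2147483648 → NEW=0, ERR=161885088471/2147483648
(3,0): OLD=1128157227/8388608 → NEW=255, ERR=-1010937813/8388608
(3,1): OLD=6460091663/67108864 → NEW=0, ERR=6460091663/67108864
(3,2): OLD=340667678869/2147483648 → NEW=255, ERR=-206940651371/2147483648
(3,3): OLD=307688820317/4294967296 → NEW=0, ERR=307688820317/4294967296
(3,4): OLD=12986308517649/68719476736 → NEW=255, ERR=-4537158050031/68719476736
(4,0): OLD=173290032613/1073741824 → NEW=255, ERR=-100514132507/1073741824
(4,1): OLD=5034626898085/34359738368 → NEW=255, ERR=-3727106385755/34359738368
(4,2): OLD=75799241331147/549755813888 → NEW=255, ERR=-64388491210293/549755813888
(4,3): OLD=1220406108709797/8796093022208 → NEW=255, ERR=-1022597611953243/8796093022208
(4,4): OLD=16323142637341699/140737488355328 → NEW=0, ERR=16323142637341699/140737488355328
Output grid:
  Row 0: .....  (5 black, running=5)
  Row 1: .....  (5 black, running=10)
  Row 2: #.##.  (2 black, running=12)
  Row 3: #.#.#  (2 black, running=14)
  Row 4: ####.  (1 black, running=15)

Answer: 15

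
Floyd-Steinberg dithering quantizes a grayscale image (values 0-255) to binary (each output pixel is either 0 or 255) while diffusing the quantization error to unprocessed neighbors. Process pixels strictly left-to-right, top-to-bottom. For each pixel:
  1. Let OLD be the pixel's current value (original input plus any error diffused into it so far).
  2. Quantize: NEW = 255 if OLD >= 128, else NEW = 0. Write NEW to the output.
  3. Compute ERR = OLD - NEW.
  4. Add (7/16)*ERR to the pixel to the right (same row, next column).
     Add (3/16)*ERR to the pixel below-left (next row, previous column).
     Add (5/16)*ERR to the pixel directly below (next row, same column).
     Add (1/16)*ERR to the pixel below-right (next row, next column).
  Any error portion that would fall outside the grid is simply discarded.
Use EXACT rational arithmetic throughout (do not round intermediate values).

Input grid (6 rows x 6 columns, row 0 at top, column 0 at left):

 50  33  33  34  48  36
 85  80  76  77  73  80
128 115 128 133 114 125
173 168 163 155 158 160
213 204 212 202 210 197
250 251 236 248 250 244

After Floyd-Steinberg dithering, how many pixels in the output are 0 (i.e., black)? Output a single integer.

Answer: 15

Derivation:
(0,0): OLD=50 → NEW=0, ERR=50
(0,1): OLD=439/8 → NEW=0, ERR=439/8
(0,2): OLD=7297/128 → NEW=0, ERR=7297/128
(0,3): OLD=120711/2048 → NEW=0, ERR=120711/2048
(0,4): OLD=2417841/32768 → NEW=0, ERR=2417841/32768
(0,5): OLD=35799255/524288 → NEW=0, ERR=35799255/524288
(1,0): OLD=14197/128 → NEW=0, ERR=14197/128
(1,1): OLD=163315/1024 → NEW=255, ERR=-97805/1024
(1,2): OLD=2179375/32768 → NEW=0, ERR=2179375/32768
(1,3): OLD=18601059/131072 → NEW=255, ERR=-14822301/131072
(1,4): OLD=529071017/8388608 → NEW=0, ERR=529071017/8388608
(1,5): OLD=17923823055/134217728 → NEW=255, ERR=-16301697585/134217728
(2,0): OLD=2371617/16384 → NEW=255, ERR=-1806303/16384
(2,1): OLD=29528635/524288 → NEW=0, ERR=29528635/524288
(2,2): OLD=1226848497/8388608 → NEW=255, ERR=-912246543/8388608
(2,3): OLD=4433614377/67108864 → NEW=0, ERR=4433614377/67108864
(2,4): OLD=285126289531/2147483648 → NEW=255, ERR=-262482040709/2147483648
(2,5): OLD=1288899384589/34359738368 → NEW=0, ERR=1288899384589/34359738368
(3,0): OLD=1250806609/8388608 → NEW=255, ERR=-888288431/8388608
(3,1): OLD=7515641661/67108864 → NEW=0, ERR=7515641661/67108864
(3,2): OLD=104110027815/536870912 → NEW=255, ERR=-32792054745/536870912
(3,3): OLD=4095978977365/34359738368 → NEW=0, ERR=4095978977365/34359738368
(3,4): OLD=50335708446965/274877906944 → NEW=255, ERR=-19758157823755/274877906944
(3,5): OLD=583338611183163/4398046511104 → NEW=255, ERR=-538163249148357/4398046511104
(4,0): OLD=215722396255/1073741824 → NEW=255, ERR=-58081768865/1073741824
(4,1): OLD=3388919016723/17179869184 → NEW=255, ERR=-991947625197/17179869184
(4,2): OLD=108303453735625/549755813888 → NEW=255, ERR=-31884278805815/549755813888
(4,3): OLD=1729171146033101/8796093022208 → NEW=255, ERR=-513832574629939/8796093022208
(4,4): OLD=20616330403723805/140737488355328 → NEW=255, ERR=-15271729126884835/140737488355328
(4,5): OLD=240480162738300331/2251799813685248 → NEW=0, ERR=240480162738300331/2251799813685248
(5,0): OLD=61097092351209/274877906944 → NEW=255, ERR=-8996773919511/274877906944
(5,1): OLD=1797762191593209/8796093022208 → NEW=255, ERR=-445241529069831/8796093022208
(5,2): OLD=12748619667956355/70368744177664 → NEW=255, ERR=-5195410097347965/70368744177664
(5,3): OLD=390626443705731729/2251799813685248 → NEW=255, ERR=-183582508784006511/2251799813685248
(5,4): OLD=886285339026474529/4503599627370496 → NEW=255, ERR=-262132565953001951/4503599627370496
(5,5): OLD=17663231278906091317/72057594037927936 → NEW=255, ERR=-711455200765532363/72057594037927936
Output grid:
  Row 0: ......  (6 black, running=6)
  Row 1: .#.#.#  (3 black, running=9)
  Row 2: #.#.#.  (3 black, running=12)
  Row 3: #.#.##  (2 black, running=14)
  Row 4: #####.  (1 black, running=15)
  Row 5: ######  (0 black, running=15)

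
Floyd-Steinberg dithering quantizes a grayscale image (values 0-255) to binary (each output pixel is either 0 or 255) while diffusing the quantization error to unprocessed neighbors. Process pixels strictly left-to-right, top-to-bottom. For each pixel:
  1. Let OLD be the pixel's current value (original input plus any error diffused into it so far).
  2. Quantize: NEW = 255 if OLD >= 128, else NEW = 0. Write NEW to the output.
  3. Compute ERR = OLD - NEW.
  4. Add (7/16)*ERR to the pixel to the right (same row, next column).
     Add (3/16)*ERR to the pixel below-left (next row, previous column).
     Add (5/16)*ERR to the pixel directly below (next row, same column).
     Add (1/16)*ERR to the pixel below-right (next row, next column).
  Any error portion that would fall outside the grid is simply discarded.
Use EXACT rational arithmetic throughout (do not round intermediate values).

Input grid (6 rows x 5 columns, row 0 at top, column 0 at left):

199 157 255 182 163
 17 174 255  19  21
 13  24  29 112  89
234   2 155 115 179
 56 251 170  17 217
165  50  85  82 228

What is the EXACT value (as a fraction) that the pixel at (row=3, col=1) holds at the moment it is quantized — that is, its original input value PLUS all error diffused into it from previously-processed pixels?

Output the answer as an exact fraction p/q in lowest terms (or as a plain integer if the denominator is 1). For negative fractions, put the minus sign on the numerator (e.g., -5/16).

Answer: 657216745/16777216

Derivation:
(0,0): OLD=199 → NEW=255, ERR=-56
(0,1): OLD=265/2 → NEW=255, ERR=-245/2
(0,2): OLD=6445/32 → NEW=255, ERR=-1715/32
(0,3): OLD=81179/512 → NEW=255, ERR=-49381/512
(0,4): OLD=989629/8192 → NEW=0, ERR=989629/8192
(1,0): OLD=-751/32 → NEW=0, ERR=-751/32
(1,1): OLD=28647/256 → NEW=0, ERR=28647/256
(1,2): OLD=2141955/8192 → NEW=255, ERR=52995/8192
(1,3): OLD=360175/32768 → NEW=0, ERR=360175/32768
(1,4): OLD=30163469/524288 → NEW=0, ERR=30163469/524288
(2,0): OLD=109149/4096 → NEW=0, ERR=109149/4096
(2,1): OLD=9224063/131072 → NEW=0, ERR=9224063/131072
(2,2): OLD=148614813/2097152 → NEW=0, ERR=148614813/2097152
(2,3): OLD=5289184423/33554432 → NEW=255, ERR=-3267195737/33554432
(2,4): OLD=34932270289/536870912 → NEW=0, ERR=34932270289/536870912
(3,0): OLD=535869597/2097152 → NEW=255, ERR=1095837/2097152
(3,1): OLD=657216745/16777216 → NEW=0, ERR=657216745/16777216
Target (3,1): original=2, with diffused error = 657216745/16777216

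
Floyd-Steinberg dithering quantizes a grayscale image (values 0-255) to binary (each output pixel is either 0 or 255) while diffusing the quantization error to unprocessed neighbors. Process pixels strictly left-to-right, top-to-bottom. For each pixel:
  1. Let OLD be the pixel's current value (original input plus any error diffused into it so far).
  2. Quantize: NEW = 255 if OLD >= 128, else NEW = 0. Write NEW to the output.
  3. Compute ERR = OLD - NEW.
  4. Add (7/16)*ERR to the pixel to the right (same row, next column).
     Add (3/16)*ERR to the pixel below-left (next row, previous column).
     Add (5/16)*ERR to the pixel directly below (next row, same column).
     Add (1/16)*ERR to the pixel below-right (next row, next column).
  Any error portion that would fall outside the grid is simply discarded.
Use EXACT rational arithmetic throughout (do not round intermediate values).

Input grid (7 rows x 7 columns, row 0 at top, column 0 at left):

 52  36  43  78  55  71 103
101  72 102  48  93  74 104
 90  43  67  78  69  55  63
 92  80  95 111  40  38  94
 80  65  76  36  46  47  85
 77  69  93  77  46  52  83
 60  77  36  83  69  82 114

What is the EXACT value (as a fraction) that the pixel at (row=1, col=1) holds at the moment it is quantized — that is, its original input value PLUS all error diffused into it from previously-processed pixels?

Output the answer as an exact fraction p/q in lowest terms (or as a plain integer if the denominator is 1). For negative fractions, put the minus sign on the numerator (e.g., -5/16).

Answer: 26135/512

Derivation:
(0,0): OLD=52 → NEW=0, ERR=52
(0,1): OLD=235/4 → NEW=0, ERR=235/4
(0,2): OLD=4397/64 → NEW=0, ERR=4397/64
(0,3): OLD=110651/1024 → NEW=0, ERR=110651/1024
(0,4): OLD=1675677/16384 → NEW=0, ERR=1675677/16384
(0,5): OLD=30341963/262144 → NEW=0, ERR=30341963/262144
(0,6): OLD=644407053/4194304 → NEW=255, ERR=-425140467/4194304
(1,0): OLD=8209/64 → NEW=255, ERR=-8111/64
(1,1): OLD=26135/512 → NEW=0, ERR=26135/512
Target (1,1): original=72, with diffused error = 26135/512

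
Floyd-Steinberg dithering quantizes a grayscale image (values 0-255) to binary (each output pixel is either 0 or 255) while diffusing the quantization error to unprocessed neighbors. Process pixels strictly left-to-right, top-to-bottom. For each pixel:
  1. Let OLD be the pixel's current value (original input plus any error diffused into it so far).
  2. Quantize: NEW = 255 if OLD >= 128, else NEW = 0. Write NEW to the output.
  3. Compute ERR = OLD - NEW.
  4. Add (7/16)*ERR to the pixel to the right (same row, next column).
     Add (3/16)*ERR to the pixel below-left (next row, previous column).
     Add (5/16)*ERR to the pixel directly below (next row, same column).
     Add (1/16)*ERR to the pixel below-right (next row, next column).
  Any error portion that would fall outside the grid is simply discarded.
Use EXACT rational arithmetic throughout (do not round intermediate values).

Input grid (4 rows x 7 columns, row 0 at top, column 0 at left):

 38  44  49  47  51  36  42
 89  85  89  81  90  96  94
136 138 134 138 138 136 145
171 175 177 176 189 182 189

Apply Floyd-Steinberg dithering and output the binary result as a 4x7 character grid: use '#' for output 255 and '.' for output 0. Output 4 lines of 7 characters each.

Answer: .......
.#.#.#.
#.#.#.#
#######

Derivation:
(0,0): OLD=38 → NEW=0, ERR=38
(0,1): OLD=485/8 → NEW=0, ERR=485/8
(0,2): OLD=9667/128 → NEW=0, ERR=9667/128
(0,3): OLD=163925/2048 → NEW=0, ERR=163925/2048
(0,4): OLD=2818643/32768 → NEW=0, ERR=2818643/32768
(0,5): OLD=38604869/524288 → NEW=0, ERR=38604869/524288
(0,6): OLD=622555619/8388608 → NEW=0, ERR=622555619/8388608
(1,0): OLD=14367/128 → NEW=0, ERR=14367/128
(1,1): OLD=173657/1024 → NEW=255, ERR=-87463/1024
(1,2): OLD=3081165/32768 → NEW=0, ERR=3081165/32768
(1,3): OLD=22020041/131072 → NEW=255, ERR=-11403319/131072
(1,4): OLD=818952635/8388608 → NEW=0, ERR=818952635/8388608
(1,5): OLD=12147599659/67108864 → NEW=255, ERR=-4965160661/67108864
(1,6): OLD=96019254821/1073741824 → NEW=0, ERR=96019254821/1073741824
(2,0): OLD=2540515/16384 → NEW=255, ERR=-1637405/16384
(2,1): OLD=48355441/524288 → NEW=0, ERR=48355441/524288
(2,2): OLD=1527433875/8388608 → NEW=255, ERR=-611661165/8388608
(2,3): OLD=6918496187/67108864 → NEW=0, ERR=6918496187/67108864
(2,4): OLD=104314984555/536870912 → NEW=255, ERR=-32587098005/536870912
(2,5): OLD=1875913685817/17179869184 → NEW=0, ERR=1875913685817/17179869184
(2,6): OLD=59399151564063/274877906944 → NEW=255, ERR=-10694714706657/274877906944
(3,0): OLD=1317533491/8388608 → NEW=255, ERR=-821561549/8388608
(3,1): OLD=9466135991/67108864 → NEW=255, ERR=-7646624329/67108864
(3,2): OLD=69502235477/536870912 → NEW=255, ERR=-67399847083/536870912
(3,3): OLD=294965449379/2147483648 → NEW=255, ERR=-252642880861/2147483648
(3,4): OLD=39988863484723/274877906944 → NEW=255, ERR=-30105002785997/274877906944
(3,5): OLD=345506901042889/2199023255552 → NEW=255, ERR=-215244029122871/2199023255552
(3,6): OLD=4955466484447447/35184372088832 → NEW=255, ERR=-4016548398204713/35184372088832
Row 0: .......
Row 1: .#.#.#.
Row 2: #.#.#.#
Row 3: #######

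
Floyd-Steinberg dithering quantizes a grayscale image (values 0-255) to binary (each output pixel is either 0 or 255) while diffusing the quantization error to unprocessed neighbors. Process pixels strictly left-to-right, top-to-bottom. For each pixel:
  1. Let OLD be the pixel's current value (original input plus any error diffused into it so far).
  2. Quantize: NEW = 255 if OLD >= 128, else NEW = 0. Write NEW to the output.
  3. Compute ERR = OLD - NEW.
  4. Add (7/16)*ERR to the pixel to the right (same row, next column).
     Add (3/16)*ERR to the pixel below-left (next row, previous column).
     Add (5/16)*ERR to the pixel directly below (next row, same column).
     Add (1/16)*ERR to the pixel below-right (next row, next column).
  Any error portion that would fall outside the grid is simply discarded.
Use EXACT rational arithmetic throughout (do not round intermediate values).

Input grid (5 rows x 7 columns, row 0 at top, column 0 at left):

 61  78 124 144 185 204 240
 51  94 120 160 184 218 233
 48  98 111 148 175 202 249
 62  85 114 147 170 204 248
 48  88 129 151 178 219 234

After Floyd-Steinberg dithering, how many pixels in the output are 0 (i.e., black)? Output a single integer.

(0,0): OLD=61 → NEW=0, ERR=61
(0,1): OLD=1675/16 → NEW=0, ERR=1675/16
(0,2): OLD=43469/256 → NEW=255, ERR=-21811/256
(0,3): OLD=437147/4096 → NEW=0, ERR=437147/4096
(0,4): OLD=15184189/65536 → NEW=255, ERR=-1527491/65536
(0,5): OLD=203217067/1048576 → NEW=255, ERR=-64169813/1048576
(0,6): OLD=3577343149/16777216 → NEW=255, ERR=-700846931/16777216
(1,0): OLD=22961/256 → NEW=0, ERR=22961/256
(1,1): OLD=314967/2048 → NEW=255, ERR=-207273/2048
(1,2): OLD=4957859/65536 → NEW=0, ERR=4957859/65536
(1,3): OLD=56820711/262144 → NEW=255, ERR=-10026009/262144
(1,4): OLD=2603480405/16777216 → NEW=255, ERR=-1674709675/16777216
(1,5): OLD=19584399077/134217728 → NEW=255, ERR=-14641121563/134217728
(1,6): OLD=361628225739/2147483648 → NEW=255, ERR=-185980104501/2147483648
(2,0): OLD=1869485/32768 → NEW=0, ERR=1869485/32768
(2,1): OLD=116521151/1048576 → NEW=0, ERR=116521151/1048576
(2,2): OLD=2848111869/16777216 → NEW=255, ERR=-1430078211/16777216
(2,3): OLD=11377330005/134217728 → NEW=0, ERR=11377330005/134217728
(2,4): OLD=169702940069/1073741824 → NEW=255, ERR=-104101225051/1073741824
(2,5): OLD=3539657122679/34359738368 → NEW=0, ERR=3539657122679/34359738368
(2,6): OLD=143040262036657/549755813888 → NEW=255, ERR=2852529495217/549755813888
(3,0): OLD=1688868445/16777216 → NEW=0, ERR=1688868445/16777216
(3,1): OLD=20313863321/134217728 → NEW=255, ERR=-13911657319/134217728
(3,2): OLD=69637551771/1073741824 → NEW=0, ERR=69637551771/1073741824
(3,3): OLD=766042037997/4294967296 → NEW=255, ERR=-329174622483/4294967296
(3,4): OLD=71900081343069/549755813888 → NEW=255, ERR=-68287651198371/549755813888
(3,5): OLD=777409874607847/4398046511104 → NEW=255, ERR=-344091985723673/4398046511104
(3,6): OLD=15609981947506553/70368744177664 → NEW=255, ERR=-2334047817797767/70368744177664
(4,0): OLD=128898980947/2147483648 → NEW=0, ERR=128898980947/2147483648
(4,1): OLD=3447017729079/34359738368 → NEW=0, ERR=3447017729079/34359738368
(4,2): OLD=94728057165209/549755813888 → NEW=255, ERR=-45459675376231/549755813888
(4,3): OLD=315056016621155/4398046511104 → NEW=0, ERR=315056016621155/4398046511104
(4,4): OLD=5315085880721913/35184372088832 → NEW=255, ERR=-3656929001930247/35184372088832
(4,5): OLD=152104751906832569/1125899906842624 → NEW=255, ERR=-134999724338036551/1125899906842624
(4,6): OLD=2995559807083446751/18014398509481984 → NEW=255, ERR=-1598111812834459169/18014398509481984
Output grid:
  Row 0: ..#.###  (3 black, running=3)
  Row 1: .#.####  (2 black, running=5)
  Row 2: ..#.#.#  (4 black, running=9)
  Row 3: .#.####  (2 black, running=11)
  Row 4: ..#.###  (3 black, running=14)

Answer: 14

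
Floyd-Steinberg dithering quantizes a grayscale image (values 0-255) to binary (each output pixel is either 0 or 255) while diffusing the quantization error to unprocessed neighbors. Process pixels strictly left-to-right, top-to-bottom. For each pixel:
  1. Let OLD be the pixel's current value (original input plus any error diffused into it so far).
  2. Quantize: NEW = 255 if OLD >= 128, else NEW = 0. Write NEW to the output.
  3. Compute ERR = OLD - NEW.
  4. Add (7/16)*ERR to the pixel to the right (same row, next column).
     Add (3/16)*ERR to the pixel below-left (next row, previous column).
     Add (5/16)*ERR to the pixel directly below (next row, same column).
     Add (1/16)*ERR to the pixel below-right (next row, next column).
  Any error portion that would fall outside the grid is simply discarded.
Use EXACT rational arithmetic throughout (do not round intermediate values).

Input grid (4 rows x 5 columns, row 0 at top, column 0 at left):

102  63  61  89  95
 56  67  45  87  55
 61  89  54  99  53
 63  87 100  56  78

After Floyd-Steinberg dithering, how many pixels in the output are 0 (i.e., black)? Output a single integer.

Answer: 15

Derivation:
(0,0): OLD=102 → NEW=0, ERR=102
(0,1): OLD=861/8 → NEW=0, ERR=861/8
(0,2): OLD=13835/128 → NEW=0, ERR=13835/128
(0,3): OLD=279117/2048 → NEW=255, ERR=-243123/2048
(0,4): OLD=1411099/32768 → NEW=0, ERR=1411099/32768
(1,0): OLD=13831/128 → NEW=0, ERR=13831/128
(1,1): OLD=178737/1024 → NEW=255, ERR=-82383/1024
(1,2): OLD=919045/32768 → NEW=0, ERR=919045/32768
(1,3): OLD=10092897/131072 → NEW=0, ERR=10092897/131072
(1,4): OLD=198655747/2097152 → NEW=0, ERR=198655747/2097152
(2,0): OLD=1305515/16384 → NEW=0, ERR=1305515/16384
(2,1): OLD=58055433/524288 → NEW=0, ERR=58055433/524288
(2,2): OLD=1011831131/8388608 → NEW=0, ERR=1011831131/8388608
(2,3): OLD=26219244513/134217728 → NEW=255, ERR=-8006276127/134217728
(2,4): OLD=131677666023/2147483648 → NEW=0, ERR=131677666023/2147483648
(3,0): OLD=911531003/8388608 → NEW=0, ERR=911531003/8388608
(3,1): OLD=13203005535/67108864 → NEW=255, ERR=-3909754785/67108864
(3,2): OLD=231801650757/2147483648 → NEW=0, ERR=231801650757/2147483648
(3,3): OLD=445039572669/4294967296 → NEW=0, ERR=445039572669/4294967296
(3,4): OLD=9535972018257/68719476736 → NEW=255, ERR=-7987494549423/68719476736
Output grid:
  Row 0: ...#.  (4 black, running=4)
  Row 1: .#...  (4 black, running=8)
  Row 2: ...#.  (4 black, running=12)
  Row 3: .#..#  (3 black, running=15)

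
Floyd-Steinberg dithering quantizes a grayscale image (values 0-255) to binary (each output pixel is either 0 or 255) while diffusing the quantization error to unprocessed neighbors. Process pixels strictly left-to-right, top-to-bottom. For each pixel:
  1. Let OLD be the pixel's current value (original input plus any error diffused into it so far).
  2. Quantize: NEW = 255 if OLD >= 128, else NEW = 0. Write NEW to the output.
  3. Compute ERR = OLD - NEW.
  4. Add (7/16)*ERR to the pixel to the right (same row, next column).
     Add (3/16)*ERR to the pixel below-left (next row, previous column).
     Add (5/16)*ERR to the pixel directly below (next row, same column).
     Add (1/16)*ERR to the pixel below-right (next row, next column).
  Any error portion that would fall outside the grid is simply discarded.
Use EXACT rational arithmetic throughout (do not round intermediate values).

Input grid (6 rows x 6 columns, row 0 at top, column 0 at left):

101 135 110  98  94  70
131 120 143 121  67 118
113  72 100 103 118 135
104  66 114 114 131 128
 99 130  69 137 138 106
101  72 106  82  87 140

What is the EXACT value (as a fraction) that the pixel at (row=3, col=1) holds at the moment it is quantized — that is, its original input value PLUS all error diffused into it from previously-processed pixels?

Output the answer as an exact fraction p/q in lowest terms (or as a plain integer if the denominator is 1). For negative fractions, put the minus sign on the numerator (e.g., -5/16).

Answer: 5450914689/134217728

Derivation:
(0,0): OLD=101 → NEW=0, ERR=101
(0,1): OLD=2867/16 → NEW=255, ERR=-1213/16
(0,2): OLD=19669/256 → NEW=0, ERR=19669/256
(0,3): OLD=539091/4096 → NEW=255, ERR=-505389/4096
(0,4): OLD=2622661/65536 → NEW=0, ERR=2622661/65536
(0,5): OLD=91758947/1048576 → NEW=0, ERR=91758947/1048576
(1,0): OLD=37977/256 → NEW=255, ERR=-27303/256
(1,1): OLD=144111/2048 → NEW=0, ERR=144111/2048
(1,2): OLD=11136027/65536 → NEW=255, ERR=-5575653/65536
(1,3): OLD=15080063/262144 → NEW=0, ERR=15080063/262144
(1,4): OLD=1902025373/16777216 → NEW=0, ERR=1902025373/16777216
(1,5): OLD=53001678395/268435456 → NEW=255, ERR=-15449362885/268435456
(2,0): OLD=3042997/32768 → NEW=0, ERR=3042997/32768
(2,1): OLD=117440663/1048576 → NEW=0, ERR=117440663/1048576
(2,2): OLD=2308499589/16777216 → NEW=255, ERR=-1969690491/16777216
(2,3): OLD=11482673821/134217728 → NEW=0, ERR=11482673821/134217728
(2,4): OLD=788819500119/4294967296 → NEW=255, ERR=-306397160361/4294967296
(2,5): OLD=6383318701521/68719476736 → NEW=0, ERR=6383318701521/68719476736
(3,0): OLD=2584031973/16777216 → NEW=255, ERR=-1694158107/16777216
(3,1): OLD=5450914689/134217728 → NEW=0, ERR=5450914689/134217728
Target (3,1): original=66, with diffused error = 5450914689/134217728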